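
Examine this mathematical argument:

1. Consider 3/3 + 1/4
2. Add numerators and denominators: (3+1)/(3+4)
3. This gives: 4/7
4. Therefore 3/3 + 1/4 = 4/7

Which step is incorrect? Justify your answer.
Step 2: Add numerators and denominators: (3+1)/(3+4)

Step 2 incorrectly adds fractions by separately adding numerators and denominators. This is wrong. The correct method requires a common denominator: 3/3 + 1/4 = (3×4 + 1×3)/(3×4) = 15/12 = 5/4. The method used gives 4/7, which is different.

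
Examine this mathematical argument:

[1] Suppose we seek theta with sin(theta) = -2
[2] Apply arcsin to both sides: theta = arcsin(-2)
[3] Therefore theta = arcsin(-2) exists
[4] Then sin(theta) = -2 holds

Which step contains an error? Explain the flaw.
Step 2: Apply arcsin to both sides: theta = arcsin(-2)

Step 2 applies arcsin to -2. However, arcsin(x) is only defined for x in [-1, 1] because sin(theta) can only produce values in that range. Since |-2| > 1, arcsin(-2) is undefined. There is no angle whose sine equals -2.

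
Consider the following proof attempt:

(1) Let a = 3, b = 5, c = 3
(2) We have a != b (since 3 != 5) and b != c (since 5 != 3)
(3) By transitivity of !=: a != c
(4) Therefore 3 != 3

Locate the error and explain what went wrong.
Step 3: By transitivity of !=: a != c

Step 3 incorrectly applies transitivity to the '!=' relation. Transitivity states: if a R b and b R c, then a R c. However, '!=' is not transitive. Counterexample: 3 != 5 and 5 != 3, but 3 = 3 (both equal 3). Transitivity holds for relations like <, <=, =, but not for !=.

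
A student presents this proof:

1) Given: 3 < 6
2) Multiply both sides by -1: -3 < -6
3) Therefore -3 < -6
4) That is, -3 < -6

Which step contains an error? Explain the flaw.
Step 2: Multiply both sides by -1: -3 < -6

Step 2 multiplies both sides by -1 but fails to reverse the inequality sign. When multiplying (or dividing) an inequality by a negative number, the direction must be reversed. Since 3 < 6, we should get -3 > -6, i.e., -3 > -6.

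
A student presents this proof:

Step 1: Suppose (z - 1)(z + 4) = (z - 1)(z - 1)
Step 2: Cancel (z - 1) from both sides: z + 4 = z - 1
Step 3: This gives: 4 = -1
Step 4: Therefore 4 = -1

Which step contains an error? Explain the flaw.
Step 2: Cancel (z - 1) from both sides: z + 4 = z - 1

Step 2 cancels (z - 1) from both sides. This is only valid if (z - 1) ≠ 0, i.e., z ≠ 1. When z = 1, both sides equal zero regardless of the other factors. The correct approach requires considering z = 1 as a separate case.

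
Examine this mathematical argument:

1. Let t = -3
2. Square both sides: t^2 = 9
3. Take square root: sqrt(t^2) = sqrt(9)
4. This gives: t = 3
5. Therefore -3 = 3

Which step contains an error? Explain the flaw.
Step 4: This gives: t = 3

Step 4 incorrectly states that sqrt(t^2) = t. The correct identity is sqrt(t^2) = |t|. Since t = -3 < 0, we have sqrt(t^2) = |-3| = 3, not t = -3.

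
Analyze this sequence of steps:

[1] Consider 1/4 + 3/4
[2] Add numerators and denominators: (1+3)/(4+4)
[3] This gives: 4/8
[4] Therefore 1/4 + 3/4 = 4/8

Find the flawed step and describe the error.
Step 2: Add numerators and denominators: (1+3)/(4+4)

Step 2 incorrectly adds fractions by separately adding numerators and denominators. This is wrong. The correct method requires a common denominator: 1/4 + 3/4 = (1×4 + 3×4)/(4×4) = 16/16 = 1. The method used gives 4/8, which is different.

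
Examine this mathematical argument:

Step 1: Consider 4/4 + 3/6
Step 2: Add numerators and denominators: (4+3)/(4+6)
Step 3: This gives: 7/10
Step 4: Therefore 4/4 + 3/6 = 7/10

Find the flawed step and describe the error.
Step 2: Add numerators and denominators: (4+3)/(4+6)

Step 2 incorrectly adds fractions by separately adding numerators and denominators. This is wrong. The correct method requires a common denominator: 4/4 + 3/6 = (4×6 + 3×4)/(4×6) = 36/24 = 3/2. The method used gives 7/10, which is different.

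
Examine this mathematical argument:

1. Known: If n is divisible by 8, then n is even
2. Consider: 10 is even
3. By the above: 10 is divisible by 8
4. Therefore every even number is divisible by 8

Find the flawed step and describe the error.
Step 3: By the above: 10 is divisible by 8

Step 3 commits the fallacy of affirming the consequent. The known fact 'divisible by 8 → even' does NOT imply 'even → divisible by 8'. That would be the converse, which is false. For example, 10 is even but 10 ÷ 8 = 1.25, which is not an integer.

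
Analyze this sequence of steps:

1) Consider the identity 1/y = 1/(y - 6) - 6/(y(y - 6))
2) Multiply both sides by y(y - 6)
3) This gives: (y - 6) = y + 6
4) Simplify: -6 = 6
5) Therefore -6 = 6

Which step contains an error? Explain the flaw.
Step 3: This gives: (y - 6) = y + 6

Step 3 makes a sign error when clearing denominators. Multiplying -6/(y(y - 6)) by y(y - 6) gives -6, not +6. The correct result is (y - 6) = y - 6, which is trivially true, not (y - 6) = y + 6. (Step 1 is a valid identity: 1/(y - 6) - 6/(y(y - 6)) = (y - 6)/(y(y - 6)) = 1/y.)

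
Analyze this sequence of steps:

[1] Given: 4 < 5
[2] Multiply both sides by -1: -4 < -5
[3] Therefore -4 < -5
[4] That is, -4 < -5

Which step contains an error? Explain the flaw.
Step 2: Multiply both sides by -1: -4 < -5

Step 2 multiplies both sides by -1 but fails to reverse the inequality sign. When multiplying (or dividing) an inequality by a negative number, the direction must be reversed. Since 4 < 5, we should get -4 > -5, i.e., -4 > -5.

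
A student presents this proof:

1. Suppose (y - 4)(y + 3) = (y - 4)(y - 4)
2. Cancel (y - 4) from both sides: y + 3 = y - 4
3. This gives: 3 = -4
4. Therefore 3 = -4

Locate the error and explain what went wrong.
Step 2: Cancel (y - 4) from both sides: y + 3 = y - 4

Step 2 cancels (y - 4) from both sides. This is only valid if (y - 4) ≠ 0, i.e., y ≠ 4. When y = 4, both sides equal zero regardless of the other factors. The correct approach requires considering y = 4 as a separate case.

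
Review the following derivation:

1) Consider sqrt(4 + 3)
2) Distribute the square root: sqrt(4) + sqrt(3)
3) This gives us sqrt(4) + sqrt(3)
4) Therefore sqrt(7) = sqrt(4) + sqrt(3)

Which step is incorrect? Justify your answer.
Step 2: Distribute the square root: sqrt(4) + sqrt(3)

Step 2 incorrectly 'distributes' the square root over addition. The square root function does not distribute: sqrt(a + b) ≠ sqrt(a) + sqrt(b). In fact, sqrt(4 + 3) = sqrt(7) ≈ 2.6458, while sqrt(4) + sqrt(3) ≈ 3.7321.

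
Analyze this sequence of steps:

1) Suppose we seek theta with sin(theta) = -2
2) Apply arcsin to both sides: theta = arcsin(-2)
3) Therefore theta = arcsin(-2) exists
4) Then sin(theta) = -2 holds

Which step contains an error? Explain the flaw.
Step 2: Apply arcsin to both sides: theta = arcsin(-2)

Step 2 applies arcsin to -2. However, arcsin(x) is only defined for x in [-1, 1] because sin(theta) can only produce values in that range. Since |-2| > 1, arcsin(-2) is undefined. There is no angle whose sine equals -2.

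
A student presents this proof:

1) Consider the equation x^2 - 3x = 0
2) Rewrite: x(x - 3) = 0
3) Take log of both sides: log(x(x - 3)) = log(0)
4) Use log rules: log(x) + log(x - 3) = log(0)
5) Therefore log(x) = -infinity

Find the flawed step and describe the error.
Step 3: Take log of both sides: log(x(x - 3)) = log(0)

Step 3 takes the logarithm of both sides, resulting in log(0) on the right side. The logarithm is only defined for positive numbers; log(0) is undefined (approaches negative infinity). This operation is invalid.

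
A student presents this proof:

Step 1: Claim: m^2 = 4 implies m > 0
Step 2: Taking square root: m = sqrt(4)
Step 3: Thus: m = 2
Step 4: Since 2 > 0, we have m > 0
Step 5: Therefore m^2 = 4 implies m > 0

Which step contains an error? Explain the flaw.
Step 2: Taking square root: m = sqrt(4)

Step 2 takes the square root and assumes the positive root only. The equation m^2 = 4 actually has two solutions: m = 2 and m = -2. The proof silently assumes m > 0 without justification, then uses this assumption to conclude m > 0, which is circular. The counterexample m = -2 shows the claim is false.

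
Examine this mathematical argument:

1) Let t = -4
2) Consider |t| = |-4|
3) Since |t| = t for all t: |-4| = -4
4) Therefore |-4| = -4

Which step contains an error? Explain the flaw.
Step 3: Since |t| = t for all t: |-4| = -4

Step 3 incorrectly states that |t| = t for all t. The correct definition is |t| = t when t >= 0, and |t| = -t when t < 0. Since -4 < 0, we have |-4| = -(-4) = 4, not -4.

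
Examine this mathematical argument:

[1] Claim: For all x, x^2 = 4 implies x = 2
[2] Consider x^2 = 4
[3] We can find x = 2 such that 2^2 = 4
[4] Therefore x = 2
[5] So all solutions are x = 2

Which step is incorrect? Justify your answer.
Step 4: Therefore x = 2

Step 4 incorrectly concludes that x = 2 is the only solution. The proof shows that x = 2 is A solution (existence), but does not show it is the ONLY solution (uniqueness). In fact, x = -2 is also a solution since (-2)^2 = 4. Finding one solution doesn't prove there are no others.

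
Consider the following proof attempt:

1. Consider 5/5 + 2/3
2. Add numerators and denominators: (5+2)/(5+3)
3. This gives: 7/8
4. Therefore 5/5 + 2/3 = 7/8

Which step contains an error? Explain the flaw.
Step 2: Add numerators and denominators: (5+2)/(5+3)

Step 2 incorrectly adds fractions by separately adding numerators and denominators. This is wrong. The correct method requires a common denominator: 5/5 + 2/3 = (5×3 + 2×5)/(5×3) = 25/15 = 5/3. The method used gives 7/8, which is different.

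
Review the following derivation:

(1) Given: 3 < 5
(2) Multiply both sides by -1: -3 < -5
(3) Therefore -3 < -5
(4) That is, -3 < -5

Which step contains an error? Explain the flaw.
Step 2: Multiply both sides by -1: -3 < -5

Step 2 multiplies both sides by -1 but fails to reverse the inequality sign. When multiplying (or dividing) an inequality by a negative number, the direction must be reversed. Since 3 < 5, we should get -3 > -5, i.e., -3 > -5.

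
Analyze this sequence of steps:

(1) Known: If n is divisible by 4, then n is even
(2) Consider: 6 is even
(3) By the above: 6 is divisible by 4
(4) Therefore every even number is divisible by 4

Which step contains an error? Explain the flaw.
Step 3: By the above: 6 is divisible by 4

Step 3 commits the fallacy of affirming the consequent. The known fact 'divisible by 4 → even' does NOT imply 'even → divisible by 4'. That would be the converse, which is false. For example, 6 is even but 6 ÷ 4 = 1.50, which is not an integer.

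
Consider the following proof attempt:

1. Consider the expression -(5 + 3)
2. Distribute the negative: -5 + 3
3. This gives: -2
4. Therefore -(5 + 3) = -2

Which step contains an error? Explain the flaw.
Step 2: Distribute the negative: -5 + 3

Step 2 incorrectly distributes the negative sign. The correct distribution is -(5 + 3) = -5 - 3 = -8. The negative must be applied to both terms, not just the first. The error treats -(5 + 3) as -5 + 3, which equals -2 instead of -8.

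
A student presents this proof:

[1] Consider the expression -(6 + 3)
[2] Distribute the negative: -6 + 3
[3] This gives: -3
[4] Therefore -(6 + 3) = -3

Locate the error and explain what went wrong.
Step 2: Distribute the negative: -6 + 3

Step 2 incorrectly distributes the negative sign. The correct distribution is -(6 + 3) = -6 - 3 = -9. The negative must be applied to both terms, not just the first. The error treats -(6 + 3) as -6 + 3, which equals -3 instead of -9.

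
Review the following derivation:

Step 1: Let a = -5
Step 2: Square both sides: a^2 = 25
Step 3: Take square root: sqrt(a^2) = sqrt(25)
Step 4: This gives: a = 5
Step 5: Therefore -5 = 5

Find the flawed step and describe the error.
Step 4: This gives: a = 5

Step 4 incorrectly states that sqrt(a^2) = a. The correct identity is sqrt(a^2) = |a|. Since a = -5 < 0, we have sqrt(a^2) = |-5| = 5, not a = -5.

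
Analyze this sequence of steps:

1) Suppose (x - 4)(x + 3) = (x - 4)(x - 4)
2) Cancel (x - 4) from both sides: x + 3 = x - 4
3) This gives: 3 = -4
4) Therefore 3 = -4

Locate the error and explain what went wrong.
Step 2: Cancel (x - 4) from both sides: x + 3 = x - 4

Step 2 cancels (x - 4) from both sides. This is only valid if (x - 4) ≠ 0, i.e., x ≠ 4. When x = 4, both sides equal zero regardless of the other factors. The correct approach requires considering x = 4 as a separate case.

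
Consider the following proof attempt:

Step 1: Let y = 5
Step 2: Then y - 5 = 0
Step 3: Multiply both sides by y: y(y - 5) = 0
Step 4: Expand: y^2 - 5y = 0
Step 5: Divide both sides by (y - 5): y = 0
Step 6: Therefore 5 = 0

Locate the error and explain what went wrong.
Step 5: Divide both sides by (y - 5): y = 0

Step 5 divides both sides by (y - 5). However, since y = 5, we have (y - 5) = 0. Division by zero is undefined, making this step invalid.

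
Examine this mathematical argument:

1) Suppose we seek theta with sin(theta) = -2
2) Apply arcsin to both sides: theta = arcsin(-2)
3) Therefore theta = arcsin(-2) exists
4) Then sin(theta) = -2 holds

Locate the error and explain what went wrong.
Step 2: Apply arcsin to both sides: theta = arcsin(-2)

Step 2 applies arcsin to -2. However, arcsin(x) is only defined for x in [-1, 1] because sin(theta) can only produce values in that range. Since |-2| > 1, arcsin(-2) is undefined. There is no angle whose sine equals -2.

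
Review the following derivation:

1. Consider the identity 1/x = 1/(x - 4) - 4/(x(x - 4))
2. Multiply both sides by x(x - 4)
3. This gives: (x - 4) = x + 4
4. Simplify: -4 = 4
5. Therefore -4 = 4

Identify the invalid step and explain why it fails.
Step 3: This gives: (x - 4) = x + 4

Step 3 makes a sign error when clearing denominators. Multiplying -4/(x(x - 4)) by x(x - 4) gives -4, not +4. The correct result is (x - 4) = x - 4, which is trivially true, not (x - 4) = x + 4. (Step 1 is a valid identity: 1/(x - 4) - 4/(x(x - 4)) = (x - 4)/(x(x - 4)) = 1/x.)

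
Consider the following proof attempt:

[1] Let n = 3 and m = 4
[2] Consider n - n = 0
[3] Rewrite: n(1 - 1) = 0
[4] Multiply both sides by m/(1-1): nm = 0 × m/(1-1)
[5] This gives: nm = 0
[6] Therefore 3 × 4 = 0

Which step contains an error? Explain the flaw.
Step 4: Multiply both sides by m/(1-1): nm = 0 × m/(1-1)

Step 4 multiplies both sides by m/(1-1). However, 1-1 = 0, so this is multiplication by m/0, which is undefined. We cannot multiply by an undefined expression.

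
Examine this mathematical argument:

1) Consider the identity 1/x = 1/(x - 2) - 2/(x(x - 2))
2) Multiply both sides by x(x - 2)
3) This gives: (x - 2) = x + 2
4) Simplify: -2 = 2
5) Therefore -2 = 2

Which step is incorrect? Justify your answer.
Step 3: This gives: (x - 2) = x + 2

Step 3 makes a sign error when clearing denominators. Multiplying -2/(x(x - 2)) by x(x - 2) gives -2, not +2. The correct result is (x - 2) = x - 2, which is trivially true, not (x - 2) = x + 2. (Step 1 is a valid identity: 1/(x - 2) - 2/(x(x - 2)) = (x - 2)/(x(x - 2)) = 1/x.)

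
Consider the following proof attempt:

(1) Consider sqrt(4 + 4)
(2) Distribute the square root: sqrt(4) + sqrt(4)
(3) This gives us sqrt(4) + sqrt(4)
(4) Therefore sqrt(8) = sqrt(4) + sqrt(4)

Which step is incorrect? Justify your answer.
Step 2: Distribute the square root: sqrt(4) + sqrt(4)

Step 2 incorrectly 'distributes' the square root over addition. The square root function does not distribute: sqrt(a + b) ≠ sqrt(a) + sqrt(b). In fact, sqrt(4 + 4) = sqrt(8) ≈ 2.8284, while sqrt(4) + sqrt(4) ≈ 4.0000.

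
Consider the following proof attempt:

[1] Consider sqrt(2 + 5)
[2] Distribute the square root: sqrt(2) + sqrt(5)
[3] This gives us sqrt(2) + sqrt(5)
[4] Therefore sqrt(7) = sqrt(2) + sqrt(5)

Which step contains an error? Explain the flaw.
Step 2: Distribute the square root: sqrt(2) + sqrt(5)

Step 2 incorrectly 'distributes' the square root over addition. The square root function does not distribute: sqrt(a + b) ≠ sqrt(a) + sqrt(b). In fact, sqrt(2 + 5) = sqrt(7) ≈ 2.6458, while sqrt(2) + sqrt(5) ≈ 3.6503.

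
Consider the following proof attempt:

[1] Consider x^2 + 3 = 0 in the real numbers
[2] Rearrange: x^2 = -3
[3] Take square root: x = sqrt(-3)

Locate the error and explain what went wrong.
Step 3: Take square root: x = sqrt(-3)

Step 3 takes the square root of -3, which is negative. In the real number system, the square root of a negative number is undefined. The equation x^2 + 3 = 0 has no real solutions. Square roots of negative numbers only exist in the complex numbers.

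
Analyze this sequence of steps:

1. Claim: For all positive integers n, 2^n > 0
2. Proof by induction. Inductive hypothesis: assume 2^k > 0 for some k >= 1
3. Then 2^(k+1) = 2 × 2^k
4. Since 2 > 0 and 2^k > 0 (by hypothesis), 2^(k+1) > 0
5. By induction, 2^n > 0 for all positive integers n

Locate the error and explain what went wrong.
Step 5: By induction, 2^n > 0 for all positive integers n

Step 5 concludes the proof by induction, but no base case was ever established. A valid induction proof requires: (1) a base case proving 2^1 > 0, and (2) an inductive step showing IF 2^k > 0 THEN 2^(k+1) > 0. Steps 2-4 correctly establish the inductive step, but without the base case the conclusion in step 5 does not follow.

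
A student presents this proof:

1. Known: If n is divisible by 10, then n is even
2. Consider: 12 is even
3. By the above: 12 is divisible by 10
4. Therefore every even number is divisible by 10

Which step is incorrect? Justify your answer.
Step 3: By the above: 12 is divisible by 10

Step 3 commits the fallacy of affirming the consequent. The known fact 'divisible by 10 → even' does NOT imply 'even → divisible by 10'. That would be the converse, which is false. For example, 12 is even but 12 ÷ 10 = 1.20, which is not an integer.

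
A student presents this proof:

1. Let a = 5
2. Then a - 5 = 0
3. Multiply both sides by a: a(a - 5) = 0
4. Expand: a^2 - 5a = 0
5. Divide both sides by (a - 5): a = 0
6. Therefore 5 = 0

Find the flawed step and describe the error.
Step 5: Divide both sides by (a - 5): a = 0

Step 5 divides both sides by (a - 5). However, since a = 5, we have (a - 5) = 0. Division by zero is undefined, making this step invalid.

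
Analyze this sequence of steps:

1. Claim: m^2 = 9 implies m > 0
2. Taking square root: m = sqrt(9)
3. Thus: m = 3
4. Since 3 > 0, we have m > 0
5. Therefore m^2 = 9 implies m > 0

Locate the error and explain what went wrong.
Step 2: Taking square root: m = sqrt(9)

Step 2 takes the square root and assumes the positive root only. The equation m^2 = 9 actually has two solutions: m = 3 and m = -3. The proof silently assumes m > 0 without justification, then uses this assumption to conclude m > 0, which is circular. The counterexample m = -3 shows the claim is false.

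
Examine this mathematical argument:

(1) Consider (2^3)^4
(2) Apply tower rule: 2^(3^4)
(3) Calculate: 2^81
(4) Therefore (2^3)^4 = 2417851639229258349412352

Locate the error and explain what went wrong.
Step 2: Apply tower rule: 2^(3^4)

Step 2 incorrectly states that (a^b)^c = a^(b^c). The correct rule is (a^b)^c = a^(b×c). The actual value is (2^3)^4 = 2^12 = 4096, not 2^81 = 2417851639229258349412352.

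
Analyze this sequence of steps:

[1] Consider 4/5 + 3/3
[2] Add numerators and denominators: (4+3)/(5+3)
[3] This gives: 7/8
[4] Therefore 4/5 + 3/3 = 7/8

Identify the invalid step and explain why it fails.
Step 2: Add numerators and denominators: (4+3)/(5+3)

Step 2 incorrectly adds fractions by separately adding numerators and denominators. This is wrong. The correct method requires a common denominator: 4/5 + 3/3 = (4×3 + 3×5)/(5×3) = 27/15 = 9/5. The method used gives 7/8, which is different.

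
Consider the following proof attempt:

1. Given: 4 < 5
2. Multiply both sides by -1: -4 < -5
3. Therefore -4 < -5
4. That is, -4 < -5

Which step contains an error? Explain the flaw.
Step 2: Multiply both sides by -1: -4 < -5

Step 2 multiplies both sides by -1 but fails to reverse the inequality sign. When multiplying (or dividing) an inequality by a negative number, the direction must be reversed. Since 4 < 5, we should get -4 > -5, i.e., -4 > -5.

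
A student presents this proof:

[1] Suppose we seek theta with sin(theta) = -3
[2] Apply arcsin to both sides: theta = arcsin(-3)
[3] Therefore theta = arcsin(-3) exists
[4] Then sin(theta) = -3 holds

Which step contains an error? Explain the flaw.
Step 2: Apply arcsin to both sides: theta = arcsin(-3)

Step 2 applies arcsin to -3. However, arcsin(x) is only defined for x in [-1, 1] because sin(theta) can only produce values in that range. Since |-3| > 1, arcsin(-3) is undefined. There is no angle whose sine equals -3.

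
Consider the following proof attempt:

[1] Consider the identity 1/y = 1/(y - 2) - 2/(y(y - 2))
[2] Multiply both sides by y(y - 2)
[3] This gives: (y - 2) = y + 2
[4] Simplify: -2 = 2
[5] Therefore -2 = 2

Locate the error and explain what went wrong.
Step 3: This gives: (y - 2) = y + 2

Step 3 makes a sign error when clearing denominators. Multiplying -2/(y(y - 2)) by y(y - 2) gives -2, not +2. The correct result is (y - 2) = y - 2, which is trivially true, not (y - 2) = y + 2. (Step 1 is a valid identity: 1/(y - 2) - 2/(y(y - 2)) = (y - 2)/(y(y - 2)) = 1/y.)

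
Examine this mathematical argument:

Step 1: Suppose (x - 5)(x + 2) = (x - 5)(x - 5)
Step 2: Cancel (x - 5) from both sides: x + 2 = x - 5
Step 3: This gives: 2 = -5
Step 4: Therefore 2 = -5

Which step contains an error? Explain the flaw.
Step 2: Cancel (x - 5) from both sides: x + 2 = x - 5

Step 2 cancels (x - 5) from both sides. This is only valid if (x - 5) ≠ 0, i.e., x ≠ 5. When x = 5, both sides equal zero regardless of the other factors. The correct approach requires considering x = 5 as a separate case.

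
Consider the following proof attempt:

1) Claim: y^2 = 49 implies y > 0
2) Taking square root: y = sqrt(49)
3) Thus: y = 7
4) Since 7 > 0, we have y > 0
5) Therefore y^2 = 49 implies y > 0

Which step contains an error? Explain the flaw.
Step 2: Taking square root: y = sqrt(49)

Step 2 takes the square root and assumes the positive root only. The equation y^2 = 49 actually has two solutions: y = 7 and y = -7. The proof silently assumes y > 0 without justification, then uses this assumption to conclude y > 0, which is circular. The counterexample y = -7 shows the claim is false.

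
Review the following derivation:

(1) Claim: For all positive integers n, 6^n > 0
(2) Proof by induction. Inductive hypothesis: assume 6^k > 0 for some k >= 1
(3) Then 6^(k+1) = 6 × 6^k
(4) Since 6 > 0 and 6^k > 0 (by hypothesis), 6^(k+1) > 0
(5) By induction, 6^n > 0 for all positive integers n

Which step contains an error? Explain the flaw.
Step 5: By induction, 6^n > 0 for all positive integers n

Step 5 concludes the proof by induction, but no base case was ever established. A valid induction proof requires: (1) a base case proving 6^1 > 0, and (2) an inductive step showing IF 6^k > 0 THEN 6^(k+1) > 0. Steps 2-4 correctly establish the inductive step, but without the base case the conclusion in step 5 does not follow.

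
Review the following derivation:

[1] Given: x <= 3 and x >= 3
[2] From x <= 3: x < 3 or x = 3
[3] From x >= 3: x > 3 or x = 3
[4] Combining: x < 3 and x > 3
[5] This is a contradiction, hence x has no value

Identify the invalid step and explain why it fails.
Step 4: Combining: x < 3 and x > 3

Step 4 incorrectly combines the conditions. From x <= 3 and x >= 3, the intersection is x = 3. The error treats the 'or' cases as 'and' requirements. The correct conclusion is that x = 3 is the unique solution, not that no solution exists.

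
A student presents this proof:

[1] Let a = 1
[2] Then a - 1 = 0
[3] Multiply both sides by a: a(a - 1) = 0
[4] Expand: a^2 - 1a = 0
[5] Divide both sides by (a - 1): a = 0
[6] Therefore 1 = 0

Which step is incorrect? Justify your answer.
Step 5: Divide both sides by (a - 1): a = 0

Step 5 divides both sides by (a - 1). However, since a = 1, we have (a - 1) = 0. Division by zero is undefined, making this step invalid.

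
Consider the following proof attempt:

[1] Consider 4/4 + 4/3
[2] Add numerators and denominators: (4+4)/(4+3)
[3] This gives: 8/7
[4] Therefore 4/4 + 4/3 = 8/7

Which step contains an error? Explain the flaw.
Step 2: Add numerators and denominators: (4+4)/(4+3)

Step 2 incorrectly adds fractions by separately adding numerators and denominators. This is wrong. The correct method requires a common denominator: 4/4 + 4/3 = (4×3 + 4×4)/(4×3) = 28/12 = 7/3. The method used gives 8/7, which is different.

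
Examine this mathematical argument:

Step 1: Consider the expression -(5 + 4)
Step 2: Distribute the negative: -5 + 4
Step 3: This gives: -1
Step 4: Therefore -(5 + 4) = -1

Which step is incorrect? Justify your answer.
Step 2: Distribute the negative: -5 + 4

Step 2 incorrectly distributes the negative sign. The correct distribution is -(5 + 4) = -5 - 4 = -9. The negative must be applied to both terms, not just the first. The error treats -(5 + 4) as -5 + 4, which equals -1 instead of -9.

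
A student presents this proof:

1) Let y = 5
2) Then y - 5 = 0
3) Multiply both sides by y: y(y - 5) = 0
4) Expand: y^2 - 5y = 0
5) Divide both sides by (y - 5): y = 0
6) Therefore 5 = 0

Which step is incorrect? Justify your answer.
Step 5: Divide both sides by (y - 5): y = 0

Step 5 divides both sides by (y - 5). However, since y = 5, we have (y - 5) = 0. Division by zero is undefined, making this step invalid.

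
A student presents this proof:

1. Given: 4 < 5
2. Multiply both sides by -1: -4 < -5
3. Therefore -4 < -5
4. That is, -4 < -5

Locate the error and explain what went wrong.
Step 2: Multiply both sides by -1: -4 < -5

Step 2 multiplies both sides by -1 but fails to reverse the inequality sign. When multiplying (or dividing) an inequality by a negative number, the direction must be reversed. Since 4 < 5, we should get -4 > -5, i.e., -4 > -5.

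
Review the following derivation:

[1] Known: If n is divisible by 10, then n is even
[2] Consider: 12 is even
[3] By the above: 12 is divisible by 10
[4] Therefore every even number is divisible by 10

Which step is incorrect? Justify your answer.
Step 3: By the above: 12 is divisible by 10

Step 3 commits the fallacy of affirming the consequent. The known fact 'divisible by 10 → even' does NOT imply 'even → divisible by 10'. That would be the converse, which is false. For example, 12 is even but 12 ÷ 10 = 1.20, which is not an integer.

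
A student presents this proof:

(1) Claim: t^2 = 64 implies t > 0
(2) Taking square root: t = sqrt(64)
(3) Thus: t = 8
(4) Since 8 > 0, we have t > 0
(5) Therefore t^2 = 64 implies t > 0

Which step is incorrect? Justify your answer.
Step 2: Taking square root: t = sqrt(64)

Step 2 takes the square root and assumes the positive root only. The equation t^2 = 64 actually has two solutions: t = 8 and t = -8. The proof silently assumes t > 0 without justification, then uses this assumption to conclude t > 0, which is circular. The counterexample t = -8 shows the claim is false.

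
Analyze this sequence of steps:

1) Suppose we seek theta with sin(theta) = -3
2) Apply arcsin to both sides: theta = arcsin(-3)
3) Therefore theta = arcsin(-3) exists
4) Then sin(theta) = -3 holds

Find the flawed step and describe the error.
Step 2: Apply arcsin to both sides: theta = arcsin(-3)

Step 2 applies arcsin to -3. However, arcsin(x) is only defined for x in [-1, 1] because sin(theta) can only produce values in that range. Since |-3| > 1, arcsin(-3) is undefined. There is no angle whose sine equals -3.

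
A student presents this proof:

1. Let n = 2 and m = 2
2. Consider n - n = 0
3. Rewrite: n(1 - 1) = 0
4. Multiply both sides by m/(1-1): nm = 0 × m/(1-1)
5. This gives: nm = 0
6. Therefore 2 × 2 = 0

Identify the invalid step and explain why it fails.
Step 4: Multiply both sides by m/(1-1): nm = 0 × m/(1-1)

Step 4 multiplies both sides by m/(1-1). However, 1-1 = 0, so this is multiplication by m/0, which is undefined. We cannot multiply by an undefined expression.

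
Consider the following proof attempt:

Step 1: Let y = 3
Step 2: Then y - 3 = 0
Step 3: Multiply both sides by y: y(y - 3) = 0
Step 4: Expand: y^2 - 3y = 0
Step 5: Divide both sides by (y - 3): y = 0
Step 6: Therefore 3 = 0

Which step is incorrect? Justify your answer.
Step 5: Divide both sides by (y - 3): y = 0

Step 5 divides both sides by (y - 3). However, since y = 3, we have (y - 3) = 0. Division by zero is undefined, making this step invalid.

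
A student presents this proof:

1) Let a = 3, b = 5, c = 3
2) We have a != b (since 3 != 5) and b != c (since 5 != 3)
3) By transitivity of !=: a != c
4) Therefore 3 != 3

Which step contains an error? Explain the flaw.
Step 3: By transitivity of !=: a != c

Step 3 incorrectly applies transitivity to the '!=' relation. Transitivity states: if a R b and b R c, then a R c. However, '!=' is not transitive. Counterexample: 3 != 5 and 5 != 3, but 3 = 3 (both equal 3). Transitivity holds for relations like <, <=, =, but not for !=.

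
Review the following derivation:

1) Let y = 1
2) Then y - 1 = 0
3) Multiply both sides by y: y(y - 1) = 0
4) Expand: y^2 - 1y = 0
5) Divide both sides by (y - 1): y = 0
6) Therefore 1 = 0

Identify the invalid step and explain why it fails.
Step 5: Divide both sides by (y - 1): y = 0

Step 5 divides both sides by (y - 1). However, since y = 1, we have (y - 1) = 0. Division by zero is undefined, making this step invalid.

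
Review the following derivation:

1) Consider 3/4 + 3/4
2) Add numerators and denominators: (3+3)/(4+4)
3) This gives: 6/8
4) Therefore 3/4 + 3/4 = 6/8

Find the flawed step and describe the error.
Step 2: Add numerators and denominators: (3+3)/(4+4)

Step 2 incorrectly adds fractions by separately adding numerators and denominators. This is wrong. The correct method requires a common denominator: 3/4 + 3/4 = (3×4 + 3×4)/(4×4) = 24/16 = 3/2. The method used gives 6/8, which is different.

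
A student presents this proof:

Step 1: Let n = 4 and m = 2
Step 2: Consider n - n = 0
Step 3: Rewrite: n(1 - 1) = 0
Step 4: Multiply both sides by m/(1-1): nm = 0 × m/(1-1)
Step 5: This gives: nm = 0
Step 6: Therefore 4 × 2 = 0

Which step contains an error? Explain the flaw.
Step 4: Multiply both sides by m/(1-1): nm = 0 × m/(1-1)

Step 4 multiplies both sides by m/(1-1). However, 1-1 = 0, so this is multiplication by m/0, which is undefined. We cannot multiply by an undefined expression.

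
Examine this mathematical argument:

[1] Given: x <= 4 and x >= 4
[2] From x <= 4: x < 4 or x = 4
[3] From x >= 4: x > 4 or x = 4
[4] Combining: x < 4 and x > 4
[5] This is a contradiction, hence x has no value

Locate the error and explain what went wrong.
Step 4: Combining: x < 4 and x > 4

Step 4 incorrectly combines the conditions. From x <= 4 and x >= 4, the intersection is x = 4. The error treats the 'or' cases as 'and' requirements. The correct conclusion is that x = 4 is the unique solution, not that no solution exists.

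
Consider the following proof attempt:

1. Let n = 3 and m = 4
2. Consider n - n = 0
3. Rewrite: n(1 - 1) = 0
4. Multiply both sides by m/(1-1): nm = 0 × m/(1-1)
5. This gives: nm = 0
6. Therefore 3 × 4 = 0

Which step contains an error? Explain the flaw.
Step 4: Multiply both sides by m/(1-1): nm = 0 × m/(1-1)

Step 4 multiplies both sides by m/(1-1). However, 1-1 = 0, so this is multiplication by m/0, which is undefined. We cannot multiply by an undefined expression.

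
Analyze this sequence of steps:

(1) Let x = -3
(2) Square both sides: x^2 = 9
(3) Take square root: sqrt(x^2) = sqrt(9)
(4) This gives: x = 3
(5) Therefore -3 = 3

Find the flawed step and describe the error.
Step 4: This gives: x = 3

Step 4 incorrectly states that sqrt(x^2) = x. The correct identity is sqrt(x^2) = |x|. Since x = -3 < 0, we have sqrt(x^2) = |-3| = 3, not x = -3.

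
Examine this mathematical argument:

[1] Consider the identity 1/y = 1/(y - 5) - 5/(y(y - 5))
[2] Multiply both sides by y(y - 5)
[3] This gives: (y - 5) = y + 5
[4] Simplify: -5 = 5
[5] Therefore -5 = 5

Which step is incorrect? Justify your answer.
Step 3: This gives: (y - 5) = y + 5

Step 3 makes a sign error when clearing denominators. Multiplying -5/(y(y - 5)) by y(y - 5) gives -5, not +5. The correct result is (y - 5) = y - 5, which is trivially true, not (y - 5) = y + 5. (Step 1 is a valid identity: 1/(y - 5) - 5/(y(y - 5)) = (y - 5)/(y(y - 5)) = 1/y.)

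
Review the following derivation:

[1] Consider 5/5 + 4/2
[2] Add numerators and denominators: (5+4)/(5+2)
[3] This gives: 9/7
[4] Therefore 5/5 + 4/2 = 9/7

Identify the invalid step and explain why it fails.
Step 2: Add numerators and denominators: (5+4)/(5+2)

Step 2 incorrectly adds fractions by separately adding numerators and denominators. This is wrong. The correct method requires a common denominator: 5/5 + 4/2 = (5×2 + 4×5)/(5×2) = 30/10 = 3. The method used gives 9/7, which is different.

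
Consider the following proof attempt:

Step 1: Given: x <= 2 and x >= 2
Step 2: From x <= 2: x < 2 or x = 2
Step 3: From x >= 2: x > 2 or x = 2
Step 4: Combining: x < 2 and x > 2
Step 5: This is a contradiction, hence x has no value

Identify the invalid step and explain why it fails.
Step 4: Combining: x < 2 and x > 2

Step 4 incorrectly combines the conditions. From x <= 2 and x >= 2, the intersection is x = 2. The error treats the 'or' cases as 'and' requirements. The correct conclusion is that x = 2 is the unique solution, not that no solution exists.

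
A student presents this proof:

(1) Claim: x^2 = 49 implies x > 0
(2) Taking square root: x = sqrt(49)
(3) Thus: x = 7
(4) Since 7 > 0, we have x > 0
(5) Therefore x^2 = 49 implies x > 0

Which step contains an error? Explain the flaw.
Step 2: Taking square root: x = sqrt(49)

Step 2 takes the square root and assumes the positive root only. The equation x^2 = 49 actually has two solutions: x = 7 and x = -7. The proof silently assumes x > 0 without justification, then uses this assumption to conclude x > 0, which is circular. The counterexample x = -7 shows the claim is false.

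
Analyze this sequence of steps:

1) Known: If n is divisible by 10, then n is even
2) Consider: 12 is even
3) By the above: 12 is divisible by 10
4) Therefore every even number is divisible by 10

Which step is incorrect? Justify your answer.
Step 3: By the above: 12 is divisible by 10

Step 3 commits the fallacy of affirming the consequent. The known fact 'divisible by 10 → even' does NOT imply 'even → divisible by 10'. That would be the converse, which is false. For example, 12 is even but 12 ÷ 10 = 1.20, which is not an integer.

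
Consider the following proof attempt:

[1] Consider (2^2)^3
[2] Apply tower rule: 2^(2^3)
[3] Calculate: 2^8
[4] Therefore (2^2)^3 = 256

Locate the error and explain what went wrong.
Step 2: Apply tower rule: 2^(2^3)

Step 2 incorrectly states that (a^b)^c = a^(b^c). The correct rule is (a^b)^c = a^(b×c). The actual value is (2^2)^3 = 2^6 = 64, not 2^8 = 256.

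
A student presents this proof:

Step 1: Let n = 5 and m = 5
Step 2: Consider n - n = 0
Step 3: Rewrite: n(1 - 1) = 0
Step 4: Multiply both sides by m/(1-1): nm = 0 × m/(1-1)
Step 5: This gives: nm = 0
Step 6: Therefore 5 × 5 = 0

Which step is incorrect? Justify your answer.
Step 4: Multiply both sides by m/(1-1): nm = 0 × m/(1-1)

Step 4 multiplies both sides by m/(1-1). However, 1-1 = 0, so this is multiplication by m/0, which is undefined. We cannot multiply by an undefined expression.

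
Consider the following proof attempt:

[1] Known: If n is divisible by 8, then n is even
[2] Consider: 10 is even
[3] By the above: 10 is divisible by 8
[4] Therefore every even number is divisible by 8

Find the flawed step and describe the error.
Step 3: By the above: 10 is divisible by 8

Step 3 commits the fallacy of affirming the consequent. The known fact 'divisible by 8 → even' does NOT imply 'even → divisible by 8'. That would be the converse, which is false. For example, 10 is even but 10 ÷ 8 = 1.25, which is not an integer.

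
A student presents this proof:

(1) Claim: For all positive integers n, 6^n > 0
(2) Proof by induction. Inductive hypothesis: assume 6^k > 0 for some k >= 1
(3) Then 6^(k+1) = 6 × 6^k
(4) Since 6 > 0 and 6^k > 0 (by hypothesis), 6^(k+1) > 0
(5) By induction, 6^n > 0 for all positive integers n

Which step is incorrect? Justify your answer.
Step 5: By induction, 6^n > 0 for all positive integers n

Step 5 concludes the proof by induction, but no base case was ever established. A valid induction proof requires: (1) a base case proving 6^1 > 0, and (2) an inductive step showing IF 6^k > 0 THEN 6^(k+1) > 0. Steps 2-4 correctly establish the inductive step, but without the base case the conclusion in step 5 does not follow.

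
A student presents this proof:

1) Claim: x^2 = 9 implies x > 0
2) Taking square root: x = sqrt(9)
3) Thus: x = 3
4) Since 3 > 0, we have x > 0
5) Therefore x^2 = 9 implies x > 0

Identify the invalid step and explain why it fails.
Step 2: Taking square root: x = sqrt(9)

Step 2 takes the square root and assumes the positive root only. The equation x^2 = 9 actually has two solutions: x = 3 and x = -3. The proof silently assumes x > 0 without justification, then uses this assumption to conclude x > 0, which is circular. The counterexample x = -3 shows the claim is false.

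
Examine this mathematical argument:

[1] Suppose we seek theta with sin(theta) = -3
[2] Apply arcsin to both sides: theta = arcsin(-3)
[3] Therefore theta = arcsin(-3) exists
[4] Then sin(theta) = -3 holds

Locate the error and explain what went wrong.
Step 2: Apply arcsin to both sides: theta = arcsin(-3)

Step 2 applies arcsin to -3. However, arcsin(x) is only defined for x in [-1, 1] because sin(theta) can only produce values in that range. Since |-3| > 1, arcsin(-3) is undefined. There is no angle whose sine equals -3.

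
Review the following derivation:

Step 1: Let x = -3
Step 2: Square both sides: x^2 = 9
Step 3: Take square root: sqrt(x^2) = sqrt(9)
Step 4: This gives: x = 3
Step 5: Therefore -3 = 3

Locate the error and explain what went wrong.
Step 4: This gives: x = 3

Step 4 incorrectly states that sqrt(x^2) = x. The correct identity is sqrt(x^2) = |x|. Since x = -3 < 0, we have sqrt(x^2) = |-3| = 3, not x = -3.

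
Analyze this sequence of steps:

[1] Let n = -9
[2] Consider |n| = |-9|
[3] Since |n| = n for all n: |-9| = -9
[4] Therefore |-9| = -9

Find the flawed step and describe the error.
Step 3: Since |n| = n for all n: |-9| = -9

Step 3 incorrectly states that |n| = n for all n. The correct definition is |n| = n when n >= 0, and |n| = -n when n < 0. Since -9 < 0, we have |-9| = -(-9) = 9, not -9.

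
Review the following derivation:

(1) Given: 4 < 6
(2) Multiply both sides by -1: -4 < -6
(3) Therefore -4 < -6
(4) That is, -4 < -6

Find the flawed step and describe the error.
Step 2: Multiply both sides by -1: -4 < -6

Step 2 multiplies both sides by -1 but fails to reverse the inequality sign. When multiplying (or dividing) an inequality by a negative number, the direction must be reversed. Since 4 < 6, we should get -4 > -6, i.e., -4 > -6.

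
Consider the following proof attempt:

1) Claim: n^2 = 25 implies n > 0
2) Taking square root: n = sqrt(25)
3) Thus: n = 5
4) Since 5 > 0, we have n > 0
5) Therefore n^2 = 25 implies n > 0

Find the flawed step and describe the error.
Step 2: Taking square root: n = sqrt(25)

Step 2 takes the square root and assumes the positive root only. The equation n^2 = 25 actually has two solutions: n = 5 and n = -5. The proof silently assumes n > 0 without justification, then uses this assumption to conclude n > 0, which is circular. The counterexample n = -5 shows the claim is false.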